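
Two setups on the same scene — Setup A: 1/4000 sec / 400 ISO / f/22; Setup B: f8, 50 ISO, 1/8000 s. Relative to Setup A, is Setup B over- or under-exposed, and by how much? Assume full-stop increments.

1 stop darker

Aperture: f/22 → f/16 → f/11 → f/8 — 3 stops larger aperture (brighter).
Shutter speed: 1/4000 → 1/8000 — 1 stop faster (darker).
ISO: 400 → 200 → 100 → 50 — 3 stops lower (darker).
Net: +3 −1 −3 = −1 stop.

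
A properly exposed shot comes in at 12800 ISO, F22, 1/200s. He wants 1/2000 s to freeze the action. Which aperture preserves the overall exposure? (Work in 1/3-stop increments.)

f/7.1

Shutter speed: 1/200 → 1/250 → 1/320 → 1/400 → 1/500 → 1/640 → 1/800 → 1/1000 → 1/1250 → 1/1600 → 1/2000 — 3 1/3 stops faster (darker).
Need 3 1/3 stops brighter from the aperture: f/22 → f/20 → f/18 → f/16 → f/14 → f/13 → f/11 → f/10 → f/9 → f/8 → f/7.1.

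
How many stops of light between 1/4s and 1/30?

3 stops

1/4 → 1/8 → 1/15 → 1/30 — count the steps: 3 stops.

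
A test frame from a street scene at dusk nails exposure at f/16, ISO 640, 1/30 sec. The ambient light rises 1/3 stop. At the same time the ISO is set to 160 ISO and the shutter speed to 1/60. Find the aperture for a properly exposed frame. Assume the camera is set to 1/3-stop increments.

Scene light: 1/3 stop brighter.
ISO: 640 → 500 → 400 → 320 → 250 → 200 → 160 — 2 stops dropped (darker).
Shutter speed: 1/30 → 1/40 → 1/50 → 1/60 — 1 stop faster (darker).
Net so far: 2 2/3 stops darker. Aperture: f/16 → f/14 → f/13 → f/11 → f/10 → f/9 → f/8 → f/7.1 → f/6.3.

f/6.3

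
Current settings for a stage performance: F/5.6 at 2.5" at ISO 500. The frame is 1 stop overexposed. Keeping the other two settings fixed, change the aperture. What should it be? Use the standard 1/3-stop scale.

f/8

Overexposed by 1 stop → need 1 stop darker.
Aperture: f/5.6 → f/6.3 → f/7.1 → f/8.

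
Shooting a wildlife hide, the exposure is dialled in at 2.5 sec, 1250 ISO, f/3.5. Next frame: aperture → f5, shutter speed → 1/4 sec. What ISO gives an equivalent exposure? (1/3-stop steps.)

ISO 25600

Aperture: f/3.5 → f/4 → f/4.5 → f/5 — 1 stop smaller aperture (darker).
Shutter speed: 2.5 → 2 → 1.6 → 1.3 → 1 → 0.8 → 0.6 → 0.5 → 0.4 → 0.3 → 1/4 — 3 1/3 stops faster (darker).
Net change so far: 4 1/3 stops darker. Offset with the ISO: 1250 → 1600 → 2000 → 2500 → 3200 → 4000 → 5000 → 6400 → 8000 → 10000 → 12800 → 16000 → 20000 → 25600.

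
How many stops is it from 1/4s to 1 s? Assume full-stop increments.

2 stops

1/4 → 1/2 → 1 — count the steps: 2 stops.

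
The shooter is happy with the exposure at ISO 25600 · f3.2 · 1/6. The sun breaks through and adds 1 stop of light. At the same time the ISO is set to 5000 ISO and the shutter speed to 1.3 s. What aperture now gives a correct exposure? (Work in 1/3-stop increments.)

Scene light: 1 stop brighter.
ISO: 25600 → 20000 → 16000 → 12800 → 10000 → 8000 → 6400 → 5000 — 2 1/3 stops dropped (darker).
Shutter speed: 1/6 → 1/5 → 1/4 → 0.3 → 0.4 → 0.5 → 0.6 → 0.8 → 1 → 1.3 — 3 stops longer (brighter).
Net so far: 1 2/3 stops brighter. Aperture: f/3.2 → f/3.5 → f/4 → f/4.5 → f/5 → f/5.6.

f/5.6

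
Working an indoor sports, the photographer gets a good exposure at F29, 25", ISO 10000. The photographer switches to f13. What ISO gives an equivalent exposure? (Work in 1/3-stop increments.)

Aperture: f/29 → f/25 → f/22 → f/20 → f/18 → f/16 → f/14 → f/13 — 2 1/3 stops larger aperture (brighter).
Need 2 1/3 stops darker from the ISO: 10000 → 8000 → 6400 → 5000 → 4000 → 3200 → 2500 → 2000.

ISO 2000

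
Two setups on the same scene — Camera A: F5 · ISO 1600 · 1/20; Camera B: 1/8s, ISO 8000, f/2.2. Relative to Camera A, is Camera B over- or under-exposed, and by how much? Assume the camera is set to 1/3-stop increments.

6 stops brighter

Aperture: f/5 → f/4.5 → f/4 → f/3.5 → f/3.2 → f/2.8 → f/2.5 → f/2.2 — 2 1/3 stops larger aperture (brighter).
Shutter speed: 1/20 → 1/15 → 1/13 → 1/10 → 1/8 — 1 1/3 stops slower (brighter).
ISO: 1600 → 2000 → 2500 → 3200 → 4000 → 5000 → 6400 → 8000 — 2 1/3 stops higher (brighter).
Net: +2 1/3 +1 1/3 +2 1/3 = +6 stops.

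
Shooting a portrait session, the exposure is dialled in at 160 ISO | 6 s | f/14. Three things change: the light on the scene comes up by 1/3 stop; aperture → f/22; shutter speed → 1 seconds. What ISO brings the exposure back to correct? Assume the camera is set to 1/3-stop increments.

ISO 2000

Scene light: 1/3 stop brighter.
Aperture: f/14 → f/16 → f/18 → f/20 → f/22 — 1 1/3 stops smaller aperture (darker).
Shutter speed: 6 → 5 → 4 → 3.2 → 2.5 → 2 → 1.6 → 1.3 → 1 — 2 2/3 stops faster (darker).
Net so far: 3 2/3 stops darker. ISO: 160 → 200 → 250 → 320 → 400 → 500 → 640 → 800 → 1000 → 1250 → 1600 → 2000.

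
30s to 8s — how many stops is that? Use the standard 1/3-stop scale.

2 stops

30 → 25 → 20 → 15 → 13 → 10 → 8 — count the steps: 6 third-stops = 2 stops.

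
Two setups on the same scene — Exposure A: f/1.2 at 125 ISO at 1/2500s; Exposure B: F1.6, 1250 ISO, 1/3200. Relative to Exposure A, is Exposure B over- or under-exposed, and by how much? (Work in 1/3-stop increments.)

2 1/3 stops brighter

Aperture: f/1.2 → f/1.4 → f/1.6 — 2/3 stop smaller aperture (darker).
Shutter speed: 1/2500 → 1/3200 — 1/3 stop faster (darker).
ISO: 125 → 160 → 200 → 250 → 320 → 400 → 500 → 640 → 800 → 1000 → 1250 — 3 1/3 stops higher (brighter).
Net: −2/3 −1/3 +3 1/3 = +2 1/3 stops.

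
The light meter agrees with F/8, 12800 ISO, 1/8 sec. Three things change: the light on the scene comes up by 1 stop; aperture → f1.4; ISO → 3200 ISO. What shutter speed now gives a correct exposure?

Scene light: 1 stop brighter.
Aperture: f/8 → f/5.6 → f/4 → f/2.8 → f/2 → f/1.4 — 5 stops wider (brighter).
ISO: 12800 → 6400 → 3200 — 2 stops lower (darker).
Net so far: 4 stops brighter. Shutter speed: 1/8 → 1/15 → 1/30 → 1/60 → 1/125.

1/125s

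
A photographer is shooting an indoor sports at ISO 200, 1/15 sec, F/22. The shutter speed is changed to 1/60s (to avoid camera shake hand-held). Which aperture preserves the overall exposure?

f/11

Shutter speed: 1/15 → 1/30 → 1/60 — 2 stops shorter (darker).
Need 2 stops brighter from the aperture: f/22 → f/16 → f/11.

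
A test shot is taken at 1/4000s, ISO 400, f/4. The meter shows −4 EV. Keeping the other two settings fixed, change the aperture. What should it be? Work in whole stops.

f/1.0

Underexposed by 4 stops → need 4 stops brighter.
Aperture: f/4 → f/2.8 → f/2 → f/1.4 → f/1.0.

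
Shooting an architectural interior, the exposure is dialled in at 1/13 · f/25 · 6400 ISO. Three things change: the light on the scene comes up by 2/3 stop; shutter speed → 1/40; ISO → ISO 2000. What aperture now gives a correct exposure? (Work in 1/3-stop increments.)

Scene light: 2/3 stop brighter.
Shutter speed: 1/13 → 1/15 → 1/20 → 1/25 → 1/30 → 1/40 — 1 2/3 stops faster (darker).
ISO: 6400 → 5000 → 4000 → 3200 → 2500 → 2000 — 1 2/3 stops lower (darker).
Net so far: 2 2/3 stops darker. Aperture: f/25 → f/22 → f/20 → f/18 → f/16 → f/14 → f/13 → f/11 → f/10.

f/10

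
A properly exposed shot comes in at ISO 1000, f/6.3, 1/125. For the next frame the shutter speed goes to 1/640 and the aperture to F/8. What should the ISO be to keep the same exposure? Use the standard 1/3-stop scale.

Shutter speed: 1/125 → 1/160 → 1/200 → 1/250 → 1/320 → 1/400 → 1/500 → 1/640 — 2 1/3 stops faster (darker).
Aperture: f/6.3 → f/7.1 → f/8 — 2/3 stop smaller aperture (darker).
Net change so far: 3 stops darker. Offset with the ISO: 1000 → 1250 → 1600 → 2000 → 2500 → 3200 → 4000 → 5000 → 6400 → 8000.

ISO 8000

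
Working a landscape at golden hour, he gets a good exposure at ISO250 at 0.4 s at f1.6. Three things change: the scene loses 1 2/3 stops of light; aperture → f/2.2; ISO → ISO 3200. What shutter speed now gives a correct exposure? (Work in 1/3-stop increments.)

1/5s

Scene light: 1 2/3 stops darker.
Aperture: f/1.6 → f/1.8 → f/2 → f/2.2 — 1 stop stopped down (darker).
ISO: 250 → 320 → 400 → 500 → 640 → 800 → 1000 → 1250 → 1600 → 2000 → 2500 → 3200 — 3 2/3 stops higher (brighter).
Net so far: 1 stop brighter. Shutter speed: 0.4 → 0.3 → 1/4 → 1/5.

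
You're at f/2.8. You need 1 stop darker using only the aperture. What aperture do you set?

f/4

Aperture: f/2.8 → f/4 — 1 stop smaller aperture (darker).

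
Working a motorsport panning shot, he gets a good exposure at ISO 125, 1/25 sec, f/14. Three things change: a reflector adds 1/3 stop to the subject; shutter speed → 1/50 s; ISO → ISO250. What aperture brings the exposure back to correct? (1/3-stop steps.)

f/16

Scene light: 1/3 stop brighter.
Shutter speed: 1/25 → 1/30 → 1/40 → 1/50 — 1 stop shorter (darker).
ISO: 125 → 160 → 200 → 250 — 1 stop raised (brighter).
Net so far: 1/3 stop brighter. Aperture: f/14 → f/16.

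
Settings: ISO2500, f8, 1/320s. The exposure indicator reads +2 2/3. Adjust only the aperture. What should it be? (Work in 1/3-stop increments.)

f/20

Overexposed by 2 2/3 stops → need 2 2/3 stops darker.
Aperture: f/8 → f/9 → f/10 → f/11 → f/13 → f/14 → f/16 → f/18 → f/20.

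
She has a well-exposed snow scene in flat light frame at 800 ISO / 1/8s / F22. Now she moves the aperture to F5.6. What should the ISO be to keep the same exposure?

ISO 50

Aperture: f/22 → f/16 → f/11 → f/8 → f/5.6 — 4 stops wider (brighter).
Need 4 stops darker from the ISO: 800 → 400 → 200 → 100 → 50.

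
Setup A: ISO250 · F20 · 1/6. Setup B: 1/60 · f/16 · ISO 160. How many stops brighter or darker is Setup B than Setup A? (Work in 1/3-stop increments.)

Aperture: f/20 → f/18 → f/16 — 2/3 stop opened up (brighter).
Shutter speed: 1/6 → 1/8 → 1/10 → 1/13 → 1/15 → 1/20 → 1/25 → 1/30 → 1/40 → 1/50 → 1/60 — 3 1/3 stops faster (darker).
ISO: 250 → 200 → 160 — 2/3 stop dropped (darker).
Net: +2/3 −3 1/3 −2/3 = −3 1/3 stops.

3 1/3 stops darker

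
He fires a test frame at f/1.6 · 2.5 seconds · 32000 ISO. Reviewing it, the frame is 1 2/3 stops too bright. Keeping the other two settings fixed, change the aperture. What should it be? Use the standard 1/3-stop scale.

f/2.8

Overexposed by 1 2/3 stops → need 1 2/3 stops darker.
Aperture: f/1.6 → f/1.8 → f/2 → f/2.2 → f/2.5 → f/2.8.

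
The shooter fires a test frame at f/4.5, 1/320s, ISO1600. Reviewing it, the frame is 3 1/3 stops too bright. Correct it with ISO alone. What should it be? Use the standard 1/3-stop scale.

ISO 160

Overexposed by 3 1/3 stops → need 3 1/3 stops darker.
ISO: 1600 → 1250 → 1000 → 800 → 640 → 500 → 400 → 320 → 250 → 200 → 160.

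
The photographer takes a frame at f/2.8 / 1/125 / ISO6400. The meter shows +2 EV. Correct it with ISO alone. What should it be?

Overexposed by 2 stops → need 2 stops darker.
ISO: 6400 → 3200 → 1600.

ISO 1600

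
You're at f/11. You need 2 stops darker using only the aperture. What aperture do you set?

Aperture: f/11 → f/16 → f/22 — 2 stops narrower (darker).

f/22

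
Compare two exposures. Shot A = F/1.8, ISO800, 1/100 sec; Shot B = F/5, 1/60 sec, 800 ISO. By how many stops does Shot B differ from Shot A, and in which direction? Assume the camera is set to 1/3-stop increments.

2 1/3 stops darker

Aperture: f/1.8 → f/2 → f/2.2 → f/2.5 → f/2.8 → f/3.2 → f/3.5 → f/4 → f/4.5 → f/5 — 3 stops stopped down (darker).
Shutter speed: 1/100 → 1/80 → 1/60 — 2/3 stop longer (brighter).
ISO: unchanged.
Net: −3 +2/3 = −2 1/3 stops.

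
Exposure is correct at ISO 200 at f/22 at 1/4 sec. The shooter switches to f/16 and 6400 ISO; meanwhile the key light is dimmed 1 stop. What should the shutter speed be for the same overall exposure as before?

Scene light: 1 stop darker.
Aperture: f/22 → f/16 — 1 stop larger aperture (brighter).
ISO: 200 → 400 → 800 → 1600 → 3200 → 6400 — 5 stops raised (brighter).
Net so far: 5 stops brighter. Shutter speed: 1/4 → 1/8 → 1/15 → 1/30 → 1/60 → 1/125.

1/125s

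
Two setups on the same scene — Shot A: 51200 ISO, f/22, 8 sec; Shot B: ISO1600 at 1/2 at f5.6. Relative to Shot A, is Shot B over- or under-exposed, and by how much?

5 stops darker

Aperture: f/22 → f/16 → f/11 → f/8 → f/5.6 — 4 stops wider (brighter).
Shutter speed: 8 → 4 → 2 → 1 → 1/2 — 4 stops shorter (darker).
ISO: 51200 → 25600 → 12800 → 6400 → 3200 → 1600 — 5 stops dropped (darker).
Net: +4 −4 −5 = −5 stops.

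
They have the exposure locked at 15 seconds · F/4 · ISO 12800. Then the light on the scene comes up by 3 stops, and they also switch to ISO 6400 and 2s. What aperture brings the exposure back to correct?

Scene light: 3 stops brighter.
ISO: 12800 → 6400 — 1 stop lower (darker).
Shutter speed: 15 → 8 → 4 → 2 — 3 stops faster (darker).
Net so far: 1 stop darker. Aperture: f/4 → f/2.8.

f/2.8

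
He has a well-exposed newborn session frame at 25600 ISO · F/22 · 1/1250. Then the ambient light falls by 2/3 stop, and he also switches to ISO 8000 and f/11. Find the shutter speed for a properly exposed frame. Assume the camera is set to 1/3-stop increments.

Scene light: 2/3 stop darker.
ISO: 25600 → 20000 → 16000 → 12800 → 10000 → 8000 — 1 2/3 stops dropped (darker).
Aperture: f/22 → f/20 → f/18 → f/16 → f/14 → f/13 → f/11 — 2 stops opened up (brighter).
Net so far: 1/3 stop darker. Shutter speed: 1/1250 → 1/1000.

1/1000s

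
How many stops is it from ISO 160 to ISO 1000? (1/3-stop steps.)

160 → 200 → 250 → 320 → 400 → 500 → 640 → 800 → 1000 — count the steps: 8 third-stops = 2 2/3 stops.

2 2/3 stops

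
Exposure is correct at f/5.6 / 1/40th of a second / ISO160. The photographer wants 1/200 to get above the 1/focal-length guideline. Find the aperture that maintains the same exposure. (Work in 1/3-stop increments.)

f/2.5

Shutter speed: 1/40 → 1/50 → 1/60 → 1/80 → 1/100 → 1/125 → 1/160 → 1/200 — 2 1/3 stops faster (darker).
Need 2 1/3 stops brighter from the aperture: f/5.6 → f/5 → f/4.5 → f/4 → f/3.5 → f/3.2 → f/2.8 → f/2.5.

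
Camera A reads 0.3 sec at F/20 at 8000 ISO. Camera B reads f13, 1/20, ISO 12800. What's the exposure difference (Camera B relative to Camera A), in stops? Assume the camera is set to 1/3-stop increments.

2/3 stop darker

Aperture: f/20 → f/18 → f/16 → f/14 → f/13 — 1 1/3 stops wider (brighter).
Shutter speed: 0.3 → 1/4 → 1/5 → 1/6 → 1/8 → 1/10 → 1/13 → 1/15 → 1/20 — 2 2/3 stops faster (darker).
ISO: 8000 → 10000 → 12800 — 2/3 stop raised (brighter).
Net: +1 1/3 −2 2/3 +2/3 = −2/3 stops.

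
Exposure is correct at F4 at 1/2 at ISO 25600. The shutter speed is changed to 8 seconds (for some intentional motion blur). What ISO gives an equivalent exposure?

ISO 1600

Shutter speed: 1/2 → 1 → 2 → 4 → 8 — 4 stops longer (brighter).
Need 4 stops darker from the ISO: 25600 → 12800 → 6400 → 3200 → 1600.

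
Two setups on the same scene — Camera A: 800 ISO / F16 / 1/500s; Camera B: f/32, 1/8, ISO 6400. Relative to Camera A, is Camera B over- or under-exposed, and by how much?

Aperture: f/16 → f/22 → f/32 — 2 stops narrower (darker).
Shutter speed: 1/500 → 1/250 → 1/125 → 1/60 → 1/30 → 1/15 → 1/8 — 6 stops longer (brighter).
ISO: 800 → 1600 → 3200 → 6400 — 3 stops raised (brighter).
Net: −2 +6 +3 = +7 stops.

7 stops brighter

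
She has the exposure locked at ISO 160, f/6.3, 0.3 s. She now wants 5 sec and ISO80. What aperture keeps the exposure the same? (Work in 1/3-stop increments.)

f/18

Shutter speed: 0.3 → 0.4 → 0.5 → 0.6 → 0.8 → 1 → 1.3 → 1.6 → 2 → 2.5 → 3.2 → 4 → 5 — 4 stops slower (brighter).
ISO: 160 → 125 → 100 → 80 — 1 stop dropped (darker).
Net change so far: 3 stops brighter. Offset with the aperture: f/6.3 → f/7.1 → f/8 → f/9 → f/10 → f/11 → f/13 → f/14 → f/16 → f/18.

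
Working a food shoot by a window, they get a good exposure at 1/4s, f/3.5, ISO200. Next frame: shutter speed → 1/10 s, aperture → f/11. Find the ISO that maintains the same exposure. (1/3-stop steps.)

Shutter speed: 1/4 → 1/5 → 1/6 → 1/8 → 1/10 — 1 1/3 stops faster (darker).
Aperture: f/3.5 → f/4 → f/4.5 → f/5 → f/5.6 → f/6.3 → f/7.1 → f/8 → f/9 → f/10 → f/11 — 3 1/3 stops smaller aperture (darker).
Net change so far: 4 2/3 stops darker. Offset with the ISO: 200 → 250 → 320 → 400 → 500 → 640 → 800 → 1000 → 1250 → 1600 → 2000 → 2500 → 3200 → 4000 → 5000.

ISO 5000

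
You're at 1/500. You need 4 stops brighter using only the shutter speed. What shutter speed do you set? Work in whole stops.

1/30s

Shutter speed: 1/500 → 1/250 → 1/125 → 1/60 → 1/30 — 4 stops slower (brighter).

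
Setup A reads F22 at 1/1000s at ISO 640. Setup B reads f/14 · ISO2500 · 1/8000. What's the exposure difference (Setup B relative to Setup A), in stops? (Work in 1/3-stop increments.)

1/3 stop brighter

Aperture: f/22 → f/20 → f/18 → f/16 → f/14 — 1 1/3 stops larger aperture (brighter).
Shutter speed: 1/1000 → 1/1250 → 1/1600 → 1/2000 → 1/2500 → 1/3200 → 1/4000 → 1/5000 → 1/6400 → 1/8000 — 3 stops shorter (darker).
ISO: 640 → 800 → 1000 → 1250 → 1600 → 2000 → 2500 — 2 stops higher (brighter).
Net: +1 1/3 −3 +2 = +1/3 stops.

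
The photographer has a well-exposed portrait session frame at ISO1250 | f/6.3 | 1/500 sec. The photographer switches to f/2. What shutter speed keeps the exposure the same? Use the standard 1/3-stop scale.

Aperture: f/6.3 → f/5.6 → f/5 → f/4.5 → f/4 → f/3.5 → f/3.2 → f/2.8 → f/2.5 → f/2.2 → f/2 — 3 1/3 stops larger aperture (brighter).
Need 3 1/3 stops darker from the shutter speed: 1/500 → 1/640 → 1/800 → 1/1000 → 1/1250 → 1/1600 → 1/2000 → 1/2500 → 1/3200 → 1/4000 → 1/5000.

1/5000s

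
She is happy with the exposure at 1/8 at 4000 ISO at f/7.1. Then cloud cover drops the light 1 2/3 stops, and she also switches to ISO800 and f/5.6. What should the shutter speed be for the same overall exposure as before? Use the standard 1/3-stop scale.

1.3 s

Scene light: 1 2/3 stops darker.
ISO: 4000 → 3200 → 2500 → 2000 → 1600 → 1250 → 1000 → 800 — 2 1/3 stops lower (darker).
Aperture: f/7.1 → f/6.3 → f/5.6 — 2/3 stop opened up (brighter).
Net so far: 3 1/3 stops darker. Shutter speed: 1/8 → 1/6 → 1/5 → 1/4 → 0.3 → 0.4 → 0.5 → 0.6 → 0.8 → 1 → 1.3.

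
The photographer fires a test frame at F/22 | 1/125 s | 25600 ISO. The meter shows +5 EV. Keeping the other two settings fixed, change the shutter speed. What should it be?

1/4000s

Overexposed by 5 stops → need 5 stops darker.
Shutter speed: 1/125 → 1/250 → 1/500 → 1/1000 → 1/2000 → 1/4000.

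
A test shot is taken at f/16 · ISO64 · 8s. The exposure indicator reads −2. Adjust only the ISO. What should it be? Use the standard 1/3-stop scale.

Underexposed by 2 stops → need 2 stops brighter.
ISO: 64 → 80 → 100 → 125 → 160 → 200 → 250.

ISO 250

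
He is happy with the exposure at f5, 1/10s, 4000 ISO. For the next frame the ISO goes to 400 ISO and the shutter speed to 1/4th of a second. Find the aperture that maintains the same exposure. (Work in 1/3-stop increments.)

f/2.5

ISO: 4000 → 3200 → 2500 → 2000 → 1600 → 1250 → 1000 → 800 → 640 → 500 → 400 — 3 1/3 stops dropped (darker).
Shutter speed: 1/10 → 1/8 → 1/6 → 1/5 → 1/4 — 1 1/3 stops longer (brighter).
Net change so far: 2 stops darker. Offset with the aperture: f/5 → f/4.5 → f/4 → f/3.5 → f/3.2 → f/2.8 → f/2.5.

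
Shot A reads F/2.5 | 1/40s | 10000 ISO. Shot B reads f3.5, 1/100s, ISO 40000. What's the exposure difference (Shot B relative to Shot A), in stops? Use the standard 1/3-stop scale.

1/3 stop darker

Aperture: f/2.5 → f/2.8 → f/3.2 → f/3.5 — 1 stop narrower (darker).
Shutter speed: 1/40 → 1/50 → 1/60 → 1/80 → 1/100 — 1 1/3 stops faster (darker).
ISO: 10000 → 12800 → 16000 → 20000 → 25600 → 32000 → 40000 — 2 stops higher (brighter).
Net: −1 −1 1/3 +2 = −1/3 stops.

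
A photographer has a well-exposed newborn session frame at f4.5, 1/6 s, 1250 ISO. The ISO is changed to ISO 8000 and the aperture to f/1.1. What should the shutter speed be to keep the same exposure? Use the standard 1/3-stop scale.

1/640s

ISO: 1250 → 1600 → 2000 → 2500 → 3200 → 4000 → 5000 → 6400 → 8000 — 2 2/3 stops raised (brighter).
Aperture: f/4.5 → f/4 → f/3.5 → f/3.2 → f/2.8 → f/2.5 → f/2.2 → f/2 → f/1.8 → f/1.6 → f/1.4 → f/1.2 → f/1.1 — 4 stops wider (brighter).
Net change so far: 6 2/3 stops brighter. Offset with the shutter speed: 1/6 → 1/8 → 1/10 → 1/13 → 1/15 → 1/20 → 1/25 → 1/30 → 1/40 → 1/50 → 1/60 → 1/80 → 1/100 → 1/125 → 1/160 → 1/200 → 1/250 → 1/320 → 1/400 → 1/500 → 1/640.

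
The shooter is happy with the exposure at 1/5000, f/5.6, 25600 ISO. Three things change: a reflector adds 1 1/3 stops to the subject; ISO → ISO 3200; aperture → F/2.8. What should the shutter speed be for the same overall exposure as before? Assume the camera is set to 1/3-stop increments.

1/6400s

Scene light: 1 1/3 stops brighter.
ISO: 25600 → 20000 → 16000 → 12800 → 10000 → 8000 → 6400 → 5000 → 4000 → 3200 — 3 stops dropped (darker).
Aperture: f/5.6 → f/5 → f/4.5 → f/4 → f/3.5 → f/3.2 → f/2.8 — 2 stops opened up (brighter).
Net so far: 1/3 stop brighter. Shutter speed: 1/5000 → 1/6400.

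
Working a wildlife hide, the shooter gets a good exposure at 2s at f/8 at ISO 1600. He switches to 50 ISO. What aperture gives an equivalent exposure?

f/1.4

ISO: 1600 → 800 → 400 → 200 → 100 → 50 — 5 stops dropped (darker).
Need 5 stops brighter from the aperture: f/8 → f/5.6 → f/4 → f/2.8 → f/2 → f/1.4.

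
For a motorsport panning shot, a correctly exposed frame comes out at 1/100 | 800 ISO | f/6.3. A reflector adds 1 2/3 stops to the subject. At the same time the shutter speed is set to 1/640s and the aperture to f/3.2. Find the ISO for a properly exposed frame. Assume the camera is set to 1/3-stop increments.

Scene light: 1 2/3 stops brighter.
Shutter speed: 1/100 → 1/125 → 1/160 → 1/200 → 1/250 → 1/320 → 1/400 → 1/500 → 1/640 — 2 2/3 stops shorter (darker).
Aperture: f/6.3 → f/5.6 → f/5 → f/4.5 → f/4 → f/3.5 → f/3.2 — 2 stops larger aperture (brighter).
Net so far: 1 stop brighter. ISO: 800 → 640 → 500 → 400.

ISO 400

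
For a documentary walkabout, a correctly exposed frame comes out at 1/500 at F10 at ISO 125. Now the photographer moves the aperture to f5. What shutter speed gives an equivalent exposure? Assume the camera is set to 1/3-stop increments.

1/2000s

Aperture: f/10 → f/9 → f/8 → f/7.1 → f/6.3 → f/5.6 → f/5 — 2 stops wider (brighter).
Need 2 stops darker from the shutter speed: 1/500 → 1/640 → 1/800 → 1/1000 → 1/1250 → 1/1600 → 1/2000.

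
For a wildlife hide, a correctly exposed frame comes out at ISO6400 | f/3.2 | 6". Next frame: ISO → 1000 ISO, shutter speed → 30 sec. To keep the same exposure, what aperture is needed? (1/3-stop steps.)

ISO: 6400 → 5000 → 4000 → 3200 → 2500 → 2000 → 1600 → 1250 → 1000 — 2 2/3 stops dropped (darker).
Shutter speed: 6 → 8 → 10 → 13 → 15 → 20 → 25 → 30 — 2 1/3 stops slower (brighter).
Net change so far: 1/3 stop darker. Offset with the aperture: f/3.2 → f/2.8.

f/2.8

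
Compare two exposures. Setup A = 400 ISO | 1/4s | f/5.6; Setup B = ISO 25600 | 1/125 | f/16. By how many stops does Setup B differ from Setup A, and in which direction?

2 stops darker

Aperture: f/5.6 → f/8 → f/11 → f/16 — 3 stops smaller aperture (darker).
Shutter speed: 1/4 → 1/8 → 1/15 → 1/30 → 1/60 → 1/125 — 5 stops faster (darker).
ISO: 400 → 800 → 1600 → 3200 → 6400 → 12800 → 25600 — 6 stops higher (brighter).
Net: −3 −5 +6 = −2 stops.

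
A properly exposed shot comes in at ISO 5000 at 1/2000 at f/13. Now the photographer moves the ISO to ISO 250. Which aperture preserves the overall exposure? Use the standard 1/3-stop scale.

ISO: 5000 → 4000 → 3200 → 2500 → 2000 → 1600 → 1250 → 1000 → 800 → 640 → 500 → 400 → 320 → 250 — 4 1/3 stops lower (darker).
Need 4 1/3 stops brighter from the aperture: f/13 → f/11 → f/10 → f/9 → f/8 → f/7.1 → f/6.3 → f/5.6 → f/5 → f/4.5 → f/4 → f/3.5 → f/3.2 → f/2.8.

f/2.8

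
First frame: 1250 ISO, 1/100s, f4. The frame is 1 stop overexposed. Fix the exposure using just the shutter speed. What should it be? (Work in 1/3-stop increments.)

1/200s

Overexposed by 1 stop → need 1 stop darker.
Shutter speed: 1/100 → 1/125 → 1/160 → 1/200.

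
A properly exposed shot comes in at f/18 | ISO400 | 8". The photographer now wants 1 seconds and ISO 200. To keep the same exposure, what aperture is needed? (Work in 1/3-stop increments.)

Shutter speed: 8 → 6 → 5 → 4 → 3.2 → 2.5 → 2 → 1.6 → 1.3 → 1 — 3 stops faster (darker).
ISO: 400 → 320 → 250 → 200 — 1 stop lower (darker).
Net change so far: 4 stops darker. Offset with the aperture: f/18 → f/16 → f/14 → f/13 → f/11 → f/10 → f/9 → f/8 → f/7.1 → f/6.3 → f/5.6 → f/5 → f/4.5.

f/4.5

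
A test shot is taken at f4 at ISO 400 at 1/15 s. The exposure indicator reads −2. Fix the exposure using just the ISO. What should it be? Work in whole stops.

Underexposed by 2 stops → need 2 stops brighter.
ISO: 400 → 800 → 1600.

ISO 1600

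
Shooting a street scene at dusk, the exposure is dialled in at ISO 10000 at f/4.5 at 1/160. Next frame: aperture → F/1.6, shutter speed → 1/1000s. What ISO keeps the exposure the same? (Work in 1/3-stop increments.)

Aperture: f/4.5 → f/4 → f/3.5 → f/3.2 → f/2.8 → f/2.5 → f/2.2 → f/2 → f/1.8 → f/1.6 — 3 stops wider (brighter).
Shutter speed: 1/160 → 1/200 → 1/250 → 1/320 → 1/400 → 1/500 → 1/640 → 1/800 → 1/1000 — 2 2/3 stops faster (darker).
Net change so far: 1/3 stop brighter. Offset with the ISO: 10000 → 8000.

ISO 8000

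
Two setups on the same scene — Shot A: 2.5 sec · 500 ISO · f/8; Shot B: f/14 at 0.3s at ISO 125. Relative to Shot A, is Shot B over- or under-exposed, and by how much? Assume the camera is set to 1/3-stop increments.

6 2/3 stops darker

Aperture: f/8 → f/9 → f/10 → f/11 → f/13 → f/14 — 1 2/3 stops smaller aperture (darker).
Shutter speed: 2.5 → 2 → 1.6 → 1.3 → 1 → 0.8 → 0.6 → 0.5 → 0.4 → 0.3 — 3 stops faster (darker).
ISO: 500 → 400 → 320 → 250 → 200 → 160 → 125 — 2 stops lower (darker).
Net: −1 2/3 −3 −2 = −6 2/3 stops.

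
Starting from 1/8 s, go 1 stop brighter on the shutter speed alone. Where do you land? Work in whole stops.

1/4s

Shutter speed: 1/8 → 1/4 — 1 stop slower (brighter).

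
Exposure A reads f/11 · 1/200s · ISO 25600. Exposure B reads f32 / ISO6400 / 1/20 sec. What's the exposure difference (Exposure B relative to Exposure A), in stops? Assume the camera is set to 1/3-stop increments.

1 2/3 stops darker

Aperture: f/11 → f/13 → f/14 → f/16 → f/18 → f/20 → f/22 → f/25 → f/29 → f/32 — 3 stops narrower (darker).
Shutter speed: 1/200 → 1/160 → 1/125 → 1/100 → 1/80 → 1/60 → 1/50 → 1/40 → 1/30 → 1/25 → 1/20 — 3 1/3 stops longer (brighter).
ISO: 25600 → 20000 → 16000 → 12800 → 10000 → 8000 → 6400 — 2 stops dropped (darker).
Net: −3 +3 1/3 −2 = −1 2/3 stops.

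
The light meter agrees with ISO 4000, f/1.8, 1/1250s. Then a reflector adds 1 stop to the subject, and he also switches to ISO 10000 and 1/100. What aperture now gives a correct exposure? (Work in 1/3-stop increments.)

f/14

Scene light: 1 stop brighter.
ISO: 4000 → 5000 → 6400 → 8000 → 10000 — 1 1/3 stops higher (brighter).
Shutter speed: 1/1250 → 1/1000 → 1/800 → 1/640 → 1/500 → 1/400 → 1/320 → 1/250 → 1/200 → 1/160 → 1/125 → 1/100 — 3 2/3 stops longer (brighter).
Net so far: 6 stops brighter. Aperture: f/1.8 → f/2 → f/2.2 → f/2.5 → f/2.8 → f/3.2 → f/3.5 → f/4 → f/4.5 → f/5 → f/5.6 → f/6.3 → f/7.1 → f/8 → f/9 → f/10 → f/11 → f/13 → f/14.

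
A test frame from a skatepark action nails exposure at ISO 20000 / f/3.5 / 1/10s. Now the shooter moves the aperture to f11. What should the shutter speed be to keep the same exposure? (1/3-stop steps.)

Aperture: f/3.5 → f/4 → f/4.5 → f/5 → f/5.6 → f/6.3 → f/7.1 → f/8 → f/9 → f/10 → f/11 — 3 1/3 stops narrower (darker).
Need 3 1/3 stops brighter from the shutter speed: 1/10 → 1/8 → 1/6 → 1/5 → 1/4 → 0.3 → 0.4 → 0.5 → 0.6 → 0.8 → 1.

1 s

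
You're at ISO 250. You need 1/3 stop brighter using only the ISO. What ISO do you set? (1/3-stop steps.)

ISO 320

ISO: 250 → 320 — 1/3 stop higher (brighter).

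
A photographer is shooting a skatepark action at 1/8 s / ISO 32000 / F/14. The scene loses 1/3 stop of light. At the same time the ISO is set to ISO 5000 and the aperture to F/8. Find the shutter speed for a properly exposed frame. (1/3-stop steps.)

0.3 s

Scene light: 1/3 stop darker.
ISO: 32000 → 25600 → 20000 → 16000 → 12800 → 10000 → 8000 → 6400 → 5000 — 2 2/3 stops dropped (darker).
Aperture: f/14 → f/13 → f/11 → f/10 → f/9 → f/8 — 1 2/3 stops wider (brighter).
Net so far: 1 1/3 stops darker. Shutter speed: 1/8 → 1/6 → 1/5 → 1/4 → 0.3.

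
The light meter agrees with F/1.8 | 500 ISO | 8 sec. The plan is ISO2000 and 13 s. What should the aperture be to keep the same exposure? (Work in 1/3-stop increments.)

f/4.5

ISO: 500 → 640 → 800 → 1000 → 1250 → 1600 → 2000 — 2 stops raised (brighter).
Shutter speed: 8 → 10 → 13 — 2/3 stop longer (brighter).
Net change so far: 2 2/3 stops brighter. Offset with the aperture: f/1.8 → f/2 → f/2.2 → f/2.5 → f/2.8 → f/3.2 → f/3.5 → f/4 → f/4.5.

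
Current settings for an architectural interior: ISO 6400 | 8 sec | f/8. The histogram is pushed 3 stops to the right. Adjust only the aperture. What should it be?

Overexposed by 3 stops → need 3 stops darker.
Aperture: f/8 → f/11 → f/16 → f/22.

f/22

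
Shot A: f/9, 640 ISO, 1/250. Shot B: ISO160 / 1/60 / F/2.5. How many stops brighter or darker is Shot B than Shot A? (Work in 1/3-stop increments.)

Aperture: f/9 → f/8 → f/7.1 → f/6.3 → f/5.6 → f/5 → f/4.5 → f/4 → f/3.5 → f/3.2 → f/2.8 → f/2.5 — 3 2/3 stops larger aperture (brighter).
Shutter speed: 1/250 → 1/200 → 1/160 → 1/125 → 1/100 → 1/80 → 1/60 — 2 stops longer (brighter).
ISO: 640 → 500 → 400 → 320 → 250 → 200 → 160 — 2 stops dropped (darker).
Net: +3 2/3 +2 −2 = +3 2/3 stops.

3 2/3 stops brighter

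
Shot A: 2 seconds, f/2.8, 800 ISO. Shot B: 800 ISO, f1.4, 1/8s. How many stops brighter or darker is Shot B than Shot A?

2 stops darker

Aperture: f/2.8 → f/2 → f/1.4 — 2 stops opened up (brighter).
Shutter speed: 2 → 1 → 1/2 → 1/4 → 1/8 — 4 stops faster (darker).
ISO: unchanged.
Net: +2 −4 = −2 stops.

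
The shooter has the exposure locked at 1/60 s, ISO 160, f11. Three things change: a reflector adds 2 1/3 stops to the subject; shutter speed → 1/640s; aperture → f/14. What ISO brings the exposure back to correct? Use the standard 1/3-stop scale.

ISO 500

Scene light: 2 1/3 stops brighter.
Shutter speed: 1/60 → 1/80 → 1/100 → 1/125 → 1/160 → 1/200 → 1/250 → 1/320 → 1/400 → 1/500 → 1/640 — 3 1/3 stops faster (darker).
Aperture: f/11 → f/13 → f/14 — 2/3 stop smaller aperture (darker).
Net so far: 1 2/3 stops darker. ISO: 160 → 200 → 250 → 320 → 400 → 500.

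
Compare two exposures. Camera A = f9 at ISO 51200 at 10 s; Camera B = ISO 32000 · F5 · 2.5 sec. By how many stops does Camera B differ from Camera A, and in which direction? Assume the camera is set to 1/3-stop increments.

1 stop darker

Aperture: f/9 → f/8 → f/7.1 → f/6.3 → f/5.6 → f/5 — 1 2/3 stops larger aperture (brighter).
Shutter speed: 10 → 8 → 6 → 5 → 4 → 3.2 → 2.5 — 2 stops faster (darker).
ISO: 51200 → 40000 → 32000 — 2/3 stop lower (darker).
Net: +1 2/3 −2 −2/3 = −1 stop.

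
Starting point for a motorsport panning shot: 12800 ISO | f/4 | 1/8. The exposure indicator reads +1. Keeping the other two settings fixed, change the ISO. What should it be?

Overexposed by 1 stop → need 1 stop darker.
ISO: 12800 → 6400.

ISO 6400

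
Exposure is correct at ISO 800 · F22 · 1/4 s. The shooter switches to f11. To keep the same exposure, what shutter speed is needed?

Aperture: f/22 → f/16 → f/11 — 2 stops larger aperture (brighter).
Need 2 stops darker from the shutter speed: 1/4 → 1/8 → 1/15.

1/15s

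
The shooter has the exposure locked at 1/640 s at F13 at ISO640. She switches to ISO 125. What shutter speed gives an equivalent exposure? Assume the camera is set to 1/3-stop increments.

1/125s

ISO: 640 → 500 → 400 → 320 → 250 → 200 → 160 → 125 — 2 1/3 stops lower (darker).
Need 2 1/3 stops brighter from the shutter speed: 1/640 → 1/500 → 1/400 → 1/320 → 1/250 → 1/200 → 1/160 → 1/125.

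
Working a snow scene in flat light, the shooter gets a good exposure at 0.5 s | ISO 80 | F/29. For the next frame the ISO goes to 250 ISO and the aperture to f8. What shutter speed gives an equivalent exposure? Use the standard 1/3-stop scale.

ISO: 80 → 100 → 125 → 160 → 200 → 250 — 1 2/3 stops higher (brighter).
Aperture: f/29 → f/25 → f/22 → f/20 → f/18 → f/16 → f/14 → f/13 → f/11 → f/10 → f/9 → f/8 — 3 2/3 stops opened up (brighter).
Net change so far: 5 1/3 stops brighter. Offset with the shutter speed: 0.5 → 0.4 → 0.3 → 1/4 → 1/5 → 1/6 → 1/8 → 1/10 → 1/13 → 1/15 → 1/20 → 1/25 → 1/30 → 1/40 → 1/50 → 1/60 → 1/80.

1/80s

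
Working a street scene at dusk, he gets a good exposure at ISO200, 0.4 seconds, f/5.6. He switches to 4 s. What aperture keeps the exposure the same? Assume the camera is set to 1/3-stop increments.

f/18

Shutter speed: 0.4 → 0.5 → 0.6 → 0.8 → 1 → 1.3 → 1.6 → 2 → 2.5 → 3.2 → 4 — 3 1/3 stops slower (brighter).
Need 3 1/3 stops darker from the aperture: f/5.6 → f/6.3 → f/7.1 → f/8 → f/9 → f/10 → f/11 → f/13 → f/14 → f/16 → f/18.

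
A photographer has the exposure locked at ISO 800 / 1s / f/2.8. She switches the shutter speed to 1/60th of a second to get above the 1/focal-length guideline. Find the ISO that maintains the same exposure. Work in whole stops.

Shutter speed: 1 → 1/2 → 1/4 → 1/8 → 1/15 → 1/30 → 1/60 — 6 stops faster (darker).
Need 6 stops brighter from the ISO: 800 → 1600 → 3200 → 6400 → 12800 → 25600 → 51200.

ISO 51200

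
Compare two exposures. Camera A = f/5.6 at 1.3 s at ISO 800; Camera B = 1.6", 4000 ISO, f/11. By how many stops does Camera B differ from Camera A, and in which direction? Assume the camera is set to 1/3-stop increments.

2/3 stop brighter

Aperture: f/5.6 → f/6.3 → f/7.1 → f/8 → f/9 → f/10 → f/11 — 2 stops stopped down (darker).
Shutter speed: 1.3 → 1.6 — 1/3 stop slower (brighter).
ISO: 800 → 1000 → 1250 → 1600 → 2000 → 2500 → 3200 → 4000 — 2 1/3 stops higher (brighter).
Net: −2 +1/3 +2 1/3 = +2/3 stops.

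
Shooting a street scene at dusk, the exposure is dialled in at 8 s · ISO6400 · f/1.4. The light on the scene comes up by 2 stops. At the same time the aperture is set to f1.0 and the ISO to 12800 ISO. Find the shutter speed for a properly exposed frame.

1/2s

Scene light: 2 stops brighter.
Aperture: f/1.4 → f/1.0 — 1 stop larger aperture (brighter).
ISO: 6400 → 12800 — 1 stop raised (brighter).
Net so far: 4 stops brighter. Shutter speed: 8 → 4 → 2 → 1 → 1/2.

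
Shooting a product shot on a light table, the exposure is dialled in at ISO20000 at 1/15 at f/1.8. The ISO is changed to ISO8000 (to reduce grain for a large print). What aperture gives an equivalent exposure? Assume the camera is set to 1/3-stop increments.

f/1.1

ISO: 20000 → 16000 → 12800 → 10000 → 8000 — 1 1/3 stops lower (darker).
Need 1 1/3 stops brighter from the aperture: f/1.8 → f/1.6 → f/1.4 → f/1.2 → f/1.1.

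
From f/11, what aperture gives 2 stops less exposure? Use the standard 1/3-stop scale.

Aperture: f/11 → f/13 → f/14 → f/16 → f/18 → f/20 → f/22 — 2 stops smaller aperture (darker).

f/22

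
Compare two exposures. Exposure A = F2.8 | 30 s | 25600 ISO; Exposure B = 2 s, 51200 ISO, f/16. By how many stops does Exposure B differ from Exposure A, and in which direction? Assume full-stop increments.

8 stops darker

Aperture: f/2.8 → f/4 → f/5.6 → f/8 → f/11 → f/16 — 5 stops smaller aperture (darker).
Shutter speed: 30 → 15 → 8 → 4 → 2 — 4 stops shorter (darker).
ISO: 25600 → 51200 — 1 stop raised (brighter).
Net: −5 −4 +1 = −8 stops.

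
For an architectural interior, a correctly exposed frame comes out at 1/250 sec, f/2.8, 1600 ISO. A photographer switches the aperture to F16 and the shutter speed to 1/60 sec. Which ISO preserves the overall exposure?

ISO 12800

Aperture: f/2.8 → f/4 → f/5.6 → f/8 → f/11 → f/16 — 5 stops smaller aperture (darker).
Shutter speed: 1/250 → 1/125 → 1/60 — 2 stops slower (brighter).
Net change so far: 3 stops darker. Offset with the ISO: 1600 → 3200 → 6400 → 12800.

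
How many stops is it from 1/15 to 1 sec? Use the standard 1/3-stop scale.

1/15 → 1/13 → 1/10 → 1/8 → 1/6 → 1/5 → 1/4 → 0.3 → 0.4 → 0.5 → 0.6 → 0.8 → 1 — count the steps: 12 third-stops = 4 stops.

4 stops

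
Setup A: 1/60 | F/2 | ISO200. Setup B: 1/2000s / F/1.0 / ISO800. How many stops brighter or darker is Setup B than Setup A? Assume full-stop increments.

Aperture: f/2 → f/1.4 → f/1.0 — 2 stops opened up (brighter).
Shutter speed: 1/60 → 1/125 → 1/250 → 1/500 → 1/1000 → 1/2000 — 5 stops faster (darker).
ISO: 200 → 400 → 800 — 2 stops raised (brighter).
Net: +2 −5 +2 = −1 stop.

1 stop darker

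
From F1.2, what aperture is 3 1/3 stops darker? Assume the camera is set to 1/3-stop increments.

f/4

Aperture: f/1.2 → f/1.4 → f/1.6 → f/1.8 → f/2 → f/2.2 → f/2.5 → f/2.8 → f/3.2 → f/3.5 → f/4 — 3 1/3 stops narrower (darker).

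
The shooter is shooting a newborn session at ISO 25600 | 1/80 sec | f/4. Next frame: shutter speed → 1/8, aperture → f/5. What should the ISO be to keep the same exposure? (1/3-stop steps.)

Shutter speed: 1/80 → 1/60 → 1/50 → 1/40 → 1/30 → 1/25 → 1/20 → 1/15 → 1/13 → 1/10 → 1/8 — 3 1/3 stops longer (brighter).
Aperture: f/4 → f/4.5 → f/5 — 2/3 stop stopped down (darker).
Net change so far: 2 2/3 stops brighter. Offset with the ISO: 25600 → 20000 → 16000 → 12800 → 10000 → 8000 → 6400 → 5000 → 4000.

ISO 4000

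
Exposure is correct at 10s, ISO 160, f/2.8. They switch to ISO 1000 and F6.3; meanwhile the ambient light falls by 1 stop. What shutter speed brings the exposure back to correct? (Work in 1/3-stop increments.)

15 s

Scene light: 1 stop darker.
ISO: 160 → 200 → 250 → 320 → 400 → 500 → 640 → 800 → 1000 — 2 2/3 stops raised (brighter).
Aperture: f/2.8 → f/3.2 → f/3.5 → f/4 → f/4.5 → f/5 → f/5.6 → f/6.3 — 2 1/3 stops stopped down (darker).
Net so far: 2/3 stop darker. Shutter speed: 10 → 13 → 15.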